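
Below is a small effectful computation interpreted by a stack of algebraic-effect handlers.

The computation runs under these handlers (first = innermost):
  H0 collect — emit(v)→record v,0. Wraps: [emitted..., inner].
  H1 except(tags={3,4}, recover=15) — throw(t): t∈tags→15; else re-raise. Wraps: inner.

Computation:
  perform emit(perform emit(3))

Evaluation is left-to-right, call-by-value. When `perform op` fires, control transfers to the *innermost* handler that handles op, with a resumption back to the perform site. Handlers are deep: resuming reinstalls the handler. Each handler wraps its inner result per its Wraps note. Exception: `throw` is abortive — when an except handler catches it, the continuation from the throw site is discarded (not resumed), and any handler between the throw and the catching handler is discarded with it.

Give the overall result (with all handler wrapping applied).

Step-by-step:
emit(3) @ H0 ⇒ out+=3
emit(0) @ H0 ⇒ out+=0
H0 returns [3, 0, 0]
H1 returns [3, 0, 0]
= [3, 0, 0]

Answer: [3, 0, 0]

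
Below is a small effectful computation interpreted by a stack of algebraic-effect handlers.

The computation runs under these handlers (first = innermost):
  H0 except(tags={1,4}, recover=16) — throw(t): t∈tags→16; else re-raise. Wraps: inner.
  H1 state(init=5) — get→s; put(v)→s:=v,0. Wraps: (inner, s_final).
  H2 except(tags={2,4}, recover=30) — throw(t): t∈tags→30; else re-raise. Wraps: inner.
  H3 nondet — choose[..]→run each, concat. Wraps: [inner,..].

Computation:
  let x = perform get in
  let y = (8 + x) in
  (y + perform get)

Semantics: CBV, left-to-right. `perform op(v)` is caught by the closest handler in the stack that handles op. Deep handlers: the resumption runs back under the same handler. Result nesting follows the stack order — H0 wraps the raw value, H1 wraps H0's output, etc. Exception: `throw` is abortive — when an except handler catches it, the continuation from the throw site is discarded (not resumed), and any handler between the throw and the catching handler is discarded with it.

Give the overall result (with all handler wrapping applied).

Answer: [(18, 5)]

Step-by-step:
get @ H1 ⇒ 5
get @ H1 ⇒ 5
H0 returns 18
H1 returns (18, 5)
H2 returns (18, 5)
H3 returns [(18, 5)]
= [(18, 5)]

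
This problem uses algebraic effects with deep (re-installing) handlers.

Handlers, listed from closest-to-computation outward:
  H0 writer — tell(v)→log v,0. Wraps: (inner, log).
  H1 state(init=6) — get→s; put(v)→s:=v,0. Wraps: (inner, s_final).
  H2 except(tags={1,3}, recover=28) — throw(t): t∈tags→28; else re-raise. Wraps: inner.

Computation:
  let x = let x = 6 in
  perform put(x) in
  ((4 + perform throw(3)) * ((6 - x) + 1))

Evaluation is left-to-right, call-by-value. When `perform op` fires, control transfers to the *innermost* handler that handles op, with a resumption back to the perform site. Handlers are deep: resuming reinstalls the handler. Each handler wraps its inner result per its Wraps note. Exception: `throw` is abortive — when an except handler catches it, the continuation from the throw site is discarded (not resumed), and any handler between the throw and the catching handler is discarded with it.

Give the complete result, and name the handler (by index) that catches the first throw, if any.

Answer: 28 ; first throw caught by: H2

Step-by-step:
put(6) @ H1 ⇒ s:=6
throw(3) @ H2 caught ⇒ 28
= 28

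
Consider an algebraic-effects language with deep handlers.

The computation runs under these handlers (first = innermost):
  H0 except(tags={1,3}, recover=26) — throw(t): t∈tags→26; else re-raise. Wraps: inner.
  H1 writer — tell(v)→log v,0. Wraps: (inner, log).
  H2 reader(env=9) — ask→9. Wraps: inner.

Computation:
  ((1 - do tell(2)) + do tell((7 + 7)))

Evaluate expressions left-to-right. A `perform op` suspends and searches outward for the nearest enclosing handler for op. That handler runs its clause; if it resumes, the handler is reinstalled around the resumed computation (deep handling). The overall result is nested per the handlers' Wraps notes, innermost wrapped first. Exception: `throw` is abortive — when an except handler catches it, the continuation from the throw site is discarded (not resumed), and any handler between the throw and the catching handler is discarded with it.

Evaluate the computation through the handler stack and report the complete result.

Answer: (1, (2, 14))

Evaluation trace:
tell(2) @ H1 ⇒ log+=2
tell(14) @ H1 ⇒ log+=14
H0 returns 1
H1 returns (1, (2, 14))
H2 returns (1, (2, 14))
= (1, (2, 14))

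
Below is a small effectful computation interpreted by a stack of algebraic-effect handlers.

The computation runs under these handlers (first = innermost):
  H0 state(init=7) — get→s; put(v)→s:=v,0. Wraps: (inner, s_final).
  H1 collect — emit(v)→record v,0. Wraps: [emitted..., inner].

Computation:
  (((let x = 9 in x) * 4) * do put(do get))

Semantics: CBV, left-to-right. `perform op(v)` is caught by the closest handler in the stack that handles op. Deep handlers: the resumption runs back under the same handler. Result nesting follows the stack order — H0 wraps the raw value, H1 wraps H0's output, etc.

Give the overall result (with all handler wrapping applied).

Working:
get @ H0 ⇒ 7
put(7) @ H0 ⇒ s:=7
H0 returns (0, 7)
H1 returns [(0, 7)]
= [(0, 7)]

Answer: [(0, 7)]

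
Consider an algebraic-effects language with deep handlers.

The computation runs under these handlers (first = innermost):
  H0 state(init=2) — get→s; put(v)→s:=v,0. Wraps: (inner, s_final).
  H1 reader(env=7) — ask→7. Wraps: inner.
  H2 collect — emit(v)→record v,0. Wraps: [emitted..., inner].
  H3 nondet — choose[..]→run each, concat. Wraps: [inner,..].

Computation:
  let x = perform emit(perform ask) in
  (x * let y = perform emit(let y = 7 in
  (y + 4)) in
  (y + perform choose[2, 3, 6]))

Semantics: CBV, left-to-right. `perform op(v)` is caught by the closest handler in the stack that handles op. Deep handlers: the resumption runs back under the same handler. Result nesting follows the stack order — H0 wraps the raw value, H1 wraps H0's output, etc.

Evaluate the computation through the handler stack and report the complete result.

Working:
ask @ H1 ⇒ 7
emit(7) @ H2 ⇒ out+=7
emit(11) @ H2 ⇒ out+=11
choose[2, 3, 6] @ H3
  branch[0] choose=2:
    H0 returns (0, 2)
    H1 returns (0, 2)
    H2 returns [7, 11, (0, 2)]
    H3 returns [[7, 11, (0, 2)]]
  branch[1] choose=3:
    H0 returns (0, 2)
    H1 returns (0, 2)
    H2 returns [7, 11, (0, 2)]
    H3 returns [[7, 11, (0, 2)]]
  branch[2] choose=6:
    H0 returns (0, 2)
    H1 returns (0, 2)
    H2 returns [7, 11, (0, 2)]
    H3 returns [[7, 11, (0, 2)]]
= [[7, 11, (0, 2)], [7, 11, (0, 2)], [7, 11, (0, 2)]]

Answer: [[7, 11, (0, 2)], [7, 11, (0, 2)], [7, 11, (0, 2)]]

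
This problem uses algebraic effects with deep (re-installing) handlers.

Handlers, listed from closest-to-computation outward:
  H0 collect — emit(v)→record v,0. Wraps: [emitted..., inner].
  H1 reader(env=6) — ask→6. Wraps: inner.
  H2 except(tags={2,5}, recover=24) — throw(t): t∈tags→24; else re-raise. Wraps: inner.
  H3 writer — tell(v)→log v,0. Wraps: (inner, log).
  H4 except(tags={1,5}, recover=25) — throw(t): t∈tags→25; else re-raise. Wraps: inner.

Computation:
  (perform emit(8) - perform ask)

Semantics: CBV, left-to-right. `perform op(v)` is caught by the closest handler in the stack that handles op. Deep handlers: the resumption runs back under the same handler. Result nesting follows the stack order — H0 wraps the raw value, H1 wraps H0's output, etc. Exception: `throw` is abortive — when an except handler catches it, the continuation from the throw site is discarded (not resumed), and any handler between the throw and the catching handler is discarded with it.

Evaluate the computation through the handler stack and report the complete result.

Answer: ([8, -6], ())

Step-by-step:
emit(8) @ H0 ⇒ out+=8
ask @ H1 ⇒ 6
H0 returns [8, -6]
H1 returns [8, -6]
H2 returns [8, -6]
H3 returns ([8, -6], ())
H4 returns ([8, -6], ())
= ([8, -6], ())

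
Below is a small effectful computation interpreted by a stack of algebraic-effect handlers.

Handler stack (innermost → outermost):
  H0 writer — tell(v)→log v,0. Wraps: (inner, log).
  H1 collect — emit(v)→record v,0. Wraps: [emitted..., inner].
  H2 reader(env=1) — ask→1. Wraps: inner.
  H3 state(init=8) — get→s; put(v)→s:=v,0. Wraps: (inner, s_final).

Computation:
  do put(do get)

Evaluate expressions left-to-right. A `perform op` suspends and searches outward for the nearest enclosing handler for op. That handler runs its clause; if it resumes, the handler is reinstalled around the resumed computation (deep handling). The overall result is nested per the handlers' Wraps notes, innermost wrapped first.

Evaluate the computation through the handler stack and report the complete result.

Evaluation trace:
get @ H3 ⇒ 8
put(8) @ H3 ⇒ s:=8
H0 returns (0, ())
H1 returns [(0, ())]
H2 returns [(0, ())]
H3 returns ([(0, ())], 8)
= ([(0, ())], 8)

Answer: ([(0, ())], 8)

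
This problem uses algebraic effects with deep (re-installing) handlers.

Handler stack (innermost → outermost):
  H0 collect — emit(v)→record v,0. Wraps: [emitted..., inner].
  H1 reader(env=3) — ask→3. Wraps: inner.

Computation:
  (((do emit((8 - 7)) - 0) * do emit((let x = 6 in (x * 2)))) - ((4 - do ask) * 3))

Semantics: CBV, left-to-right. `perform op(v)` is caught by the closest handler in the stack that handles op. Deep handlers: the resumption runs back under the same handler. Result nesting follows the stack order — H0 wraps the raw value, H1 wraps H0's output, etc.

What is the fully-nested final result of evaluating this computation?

Step-by-step:
emit(1) @ H0 ⇒ out+=1
emit(12) @ H0 ⇒ out+=12
ask @ H1 ⇒ 3
H0 returns [1, 12, -3]
H1 returns [1, 12, -3]
= [1, 12, -3]

Answer: [1, 12, -3]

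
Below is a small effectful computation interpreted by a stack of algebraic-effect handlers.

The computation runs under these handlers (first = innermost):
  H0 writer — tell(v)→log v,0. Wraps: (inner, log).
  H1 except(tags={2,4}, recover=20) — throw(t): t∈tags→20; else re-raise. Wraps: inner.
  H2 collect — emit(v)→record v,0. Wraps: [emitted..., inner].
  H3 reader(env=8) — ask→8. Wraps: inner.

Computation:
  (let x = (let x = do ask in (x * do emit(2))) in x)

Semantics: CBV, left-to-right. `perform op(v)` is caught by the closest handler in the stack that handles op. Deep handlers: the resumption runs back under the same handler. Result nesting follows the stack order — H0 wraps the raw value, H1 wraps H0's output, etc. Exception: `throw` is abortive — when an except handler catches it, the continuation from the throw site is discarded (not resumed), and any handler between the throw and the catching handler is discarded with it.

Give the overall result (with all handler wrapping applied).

Working:
ask @ H3 ⇒ 8
emit(2) @ H2 ⇒ out+=2
H0 returns (0, ())
H1 returns (0, ())
H2 returns [2, (0, ())]
H3 returns [2, (0, ())]
= [2, (0, ())]

Answer: [2, (0, ())]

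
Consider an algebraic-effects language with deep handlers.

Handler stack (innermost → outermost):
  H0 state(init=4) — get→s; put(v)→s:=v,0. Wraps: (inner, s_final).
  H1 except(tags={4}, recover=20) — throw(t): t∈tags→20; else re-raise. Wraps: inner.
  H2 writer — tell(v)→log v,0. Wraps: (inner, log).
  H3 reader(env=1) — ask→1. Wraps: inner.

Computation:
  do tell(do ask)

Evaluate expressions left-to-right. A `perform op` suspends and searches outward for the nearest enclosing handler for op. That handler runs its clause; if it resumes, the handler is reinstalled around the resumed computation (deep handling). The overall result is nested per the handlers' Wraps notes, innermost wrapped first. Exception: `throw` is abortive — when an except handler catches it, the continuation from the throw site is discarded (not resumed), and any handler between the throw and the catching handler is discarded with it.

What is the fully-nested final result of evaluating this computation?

Step-by-step:
ask @ H3 ⇒ 1
tell(1) @ H2 ⇒ log+=1
H0 returns (0, 4)
H1 returns (0, 4)
H2 returns ((0, 4), (1))
H3 returns ((0, 4), (1))
= ((0, 4), (1))

Answer: ((0, 4), (1))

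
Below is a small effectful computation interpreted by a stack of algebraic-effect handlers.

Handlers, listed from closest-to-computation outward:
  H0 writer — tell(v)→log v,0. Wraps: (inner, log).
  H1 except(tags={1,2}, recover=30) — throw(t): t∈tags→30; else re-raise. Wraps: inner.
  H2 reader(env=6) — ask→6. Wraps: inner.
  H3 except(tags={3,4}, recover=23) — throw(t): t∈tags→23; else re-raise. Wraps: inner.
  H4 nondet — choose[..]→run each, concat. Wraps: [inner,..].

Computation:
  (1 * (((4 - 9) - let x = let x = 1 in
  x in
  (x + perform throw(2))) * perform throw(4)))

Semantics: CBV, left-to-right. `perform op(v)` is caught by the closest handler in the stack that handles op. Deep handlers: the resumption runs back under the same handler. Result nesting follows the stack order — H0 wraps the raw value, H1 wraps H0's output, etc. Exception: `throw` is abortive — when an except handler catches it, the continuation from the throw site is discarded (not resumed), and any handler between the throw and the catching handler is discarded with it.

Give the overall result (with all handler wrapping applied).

Answer: [30]

Evaluation trace:
throw(2) @ H1 caught ⇒ 30
H2 returns 30
H3 returns 30
H4 returns [30]
= [30]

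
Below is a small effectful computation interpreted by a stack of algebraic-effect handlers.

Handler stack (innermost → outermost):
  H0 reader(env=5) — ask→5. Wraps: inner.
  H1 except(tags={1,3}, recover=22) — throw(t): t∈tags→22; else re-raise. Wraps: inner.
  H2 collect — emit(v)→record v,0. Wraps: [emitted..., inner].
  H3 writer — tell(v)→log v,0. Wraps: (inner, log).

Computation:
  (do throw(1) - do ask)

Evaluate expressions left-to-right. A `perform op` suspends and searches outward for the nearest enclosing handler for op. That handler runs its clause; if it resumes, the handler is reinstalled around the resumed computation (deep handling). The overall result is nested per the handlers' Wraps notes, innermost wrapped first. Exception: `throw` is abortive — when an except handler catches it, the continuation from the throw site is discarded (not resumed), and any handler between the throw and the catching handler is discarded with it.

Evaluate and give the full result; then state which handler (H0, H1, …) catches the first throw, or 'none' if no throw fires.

Answer: ([22], ()) ; first throw caught by: H1

Evaluation trace:
throw(1) @ H1 caught ⇒ 22
H2 returns [22]
H3 returns ([22], ())
= ([22], ())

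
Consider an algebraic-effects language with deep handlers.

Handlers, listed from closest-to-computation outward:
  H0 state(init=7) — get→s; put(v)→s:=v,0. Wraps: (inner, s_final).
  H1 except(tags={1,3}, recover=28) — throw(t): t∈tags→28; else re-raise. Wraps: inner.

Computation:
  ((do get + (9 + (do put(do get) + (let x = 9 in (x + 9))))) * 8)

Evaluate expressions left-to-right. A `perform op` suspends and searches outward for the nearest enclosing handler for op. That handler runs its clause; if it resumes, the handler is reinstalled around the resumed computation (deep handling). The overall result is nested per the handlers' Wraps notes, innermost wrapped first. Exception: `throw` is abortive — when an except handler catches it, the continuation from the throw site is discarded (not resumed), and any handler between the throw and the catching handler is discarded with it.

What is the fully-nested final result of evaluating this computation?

Answer: (272, 7)

Step-by-step:
get @ H0 ⇒ 7
get @ H0 ⇒ 7
put(7) @ H0 ⇒ s:=7
H0 returns (272, 7)
H1 returns (272, 7)
= (272, 7)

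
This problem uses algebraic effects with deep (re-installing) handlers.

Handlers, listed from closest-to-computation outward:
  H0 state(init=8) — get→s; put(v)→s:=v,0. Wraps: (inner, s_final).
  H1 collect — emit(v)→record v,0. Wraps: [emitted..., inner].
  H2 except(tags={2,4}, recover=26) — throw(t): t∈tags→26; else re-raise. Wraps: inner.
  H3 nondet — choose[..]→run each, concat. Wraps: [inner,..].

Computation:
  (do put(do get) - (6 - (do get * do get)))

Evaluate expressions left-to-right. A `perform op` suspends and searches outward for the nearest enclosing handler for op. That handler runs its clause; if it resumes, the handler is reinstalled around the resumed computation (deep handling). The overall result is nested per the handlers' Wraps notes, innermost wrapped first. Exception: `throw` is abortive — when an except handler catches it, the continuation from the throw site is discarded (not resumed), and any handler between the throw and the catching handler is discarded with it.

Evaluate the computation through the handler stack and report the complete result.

Answer: [[(58, 8)]]

Step-by-step:
get @ H0 ⇒ 8
put(8) @ H0 ⇒ s:=8
get @ H0 ⇒ 8
get @ H0 ⇒ 8
H0 returns (58, 8)
H1 returns [(58, 8)]
H2 returns [(58, 8)]
H3 returns [[(58, 8)]]
= [[(58, 8)]]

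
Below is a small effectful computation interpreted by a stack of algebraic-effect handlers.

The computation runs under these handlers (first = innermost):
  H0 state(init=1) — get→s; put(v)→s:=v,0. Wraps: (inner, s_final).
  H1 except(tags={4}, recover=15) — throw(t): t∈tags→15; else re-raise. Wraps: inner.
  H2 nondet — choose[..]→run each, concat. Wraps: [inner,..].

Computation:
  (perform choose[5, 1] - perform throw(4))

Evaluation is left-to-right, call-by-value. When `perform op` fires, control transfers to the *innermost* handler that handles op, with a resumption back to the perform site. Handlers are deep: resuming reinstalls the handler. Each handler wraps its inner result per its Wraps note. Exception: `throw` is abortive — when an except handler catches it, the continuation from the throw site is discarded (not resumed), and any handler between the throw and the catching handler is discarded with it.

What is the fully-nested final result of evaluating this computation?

Evaluation trace:
choose[5, 1] @ H2
  branch[0] choose=5:
    throw(4) @ H1 caught ⇒ 15
    H2 returns [15]
  branch[1] choose=1:
    throw(4) @ H1 caught ⇒ 15
    H2 returns [15]
= [15, 15]

Answer: [15, 15]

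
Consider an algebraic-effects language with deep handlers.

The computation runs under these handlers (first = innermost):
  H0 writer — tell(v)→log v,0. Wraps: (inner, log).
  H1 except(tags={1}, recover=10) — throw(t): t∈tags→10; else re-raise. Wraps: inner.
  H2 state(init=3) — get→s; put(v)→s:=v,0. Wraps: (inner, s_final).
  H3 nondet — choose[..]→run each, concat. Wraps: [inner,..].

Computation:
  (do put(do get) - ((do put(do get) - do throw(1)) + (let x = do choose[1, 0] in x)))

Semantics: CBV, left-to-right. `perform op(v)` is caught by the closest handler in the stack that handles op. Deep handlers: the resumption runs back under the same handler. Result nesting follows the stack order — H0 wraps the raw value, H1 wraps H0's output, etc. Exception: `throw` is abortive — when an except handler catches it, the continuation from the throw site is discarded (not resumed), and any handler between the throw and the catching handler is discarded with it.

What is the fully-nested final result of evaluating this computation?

Step-by-step:
get @ H2 ⇒ 3
put(3) @ H2 ⇒ s:=3
get @ H2 ⇒ 3
put(3) @ H2 ⇒ s:=3
throw(1) @ H1 caught ⇒ 10
H2 returns (10, 3)
H3 returns [(10, 3)]
= [(10, 3)]

Answer: [(10, 3)]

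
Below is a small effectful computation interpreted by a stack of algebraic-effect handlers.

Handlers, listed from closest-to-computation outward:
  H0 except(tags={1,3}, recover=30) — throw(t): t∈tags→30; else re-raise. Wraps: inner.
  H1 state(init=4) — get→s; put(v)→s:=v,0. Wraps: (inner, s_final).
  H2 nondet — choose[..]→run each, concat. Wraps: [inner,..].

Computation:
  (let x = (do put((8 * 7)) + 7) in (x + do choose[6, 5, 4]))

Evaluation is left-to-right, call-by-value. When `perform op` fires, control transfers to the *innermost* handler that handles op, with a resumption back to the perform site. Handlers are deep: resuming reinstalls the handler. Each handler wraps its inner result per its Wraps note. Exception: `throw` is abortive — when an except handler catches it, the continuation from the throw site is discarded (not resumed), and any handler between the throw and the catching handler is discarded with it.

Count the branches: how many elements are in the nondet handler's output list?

Evaluation trace:
put(56) @ H1 ⇒ s:=56
choose[6, 5, 4] @ H2
  branch[0] choose=6:
    H0 returns 13
    H1 returns (13, 56)
    H2 returns [(13, 56)]
  branch[1] choose=5:
    H0 returns 12
    H1 returns (12, 56)
    H2 returns [(12, 56)]
  branch[2] choose=4:
    H0 returns 11
    H1 returns (11, 56)
    H2 returns [(11, 56)]
= [(13, 56), (12, 56), (11, 56)]

Answer: 3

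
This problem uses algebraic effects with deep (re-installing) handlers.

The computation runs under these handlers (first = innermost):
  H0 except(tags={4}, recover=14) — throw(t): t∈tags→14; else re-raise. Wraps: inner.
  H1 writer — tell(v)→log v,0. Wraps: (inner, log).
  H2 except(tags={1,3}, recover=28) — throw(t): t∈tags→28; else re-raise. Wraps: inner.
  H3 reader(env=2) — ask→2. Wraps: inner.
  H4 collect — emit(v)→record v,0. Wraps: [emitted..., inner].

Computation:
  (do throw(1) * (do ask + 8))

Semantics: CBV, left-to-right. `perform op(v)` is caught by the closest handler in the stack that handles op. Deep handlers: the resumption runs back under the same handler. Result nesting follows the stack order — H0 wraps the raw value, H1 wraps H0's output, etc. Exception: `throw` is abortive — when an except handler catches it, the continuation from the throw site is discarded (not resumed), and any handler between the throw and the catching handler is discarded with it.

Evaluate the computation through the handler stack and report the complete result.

Answer: [28]

Step-by-step:
throw(1) @ H0 re-raised
throw(1) @ H2 caught ⇒ 28
H3 returns 28
H4 returns [28]
= [28]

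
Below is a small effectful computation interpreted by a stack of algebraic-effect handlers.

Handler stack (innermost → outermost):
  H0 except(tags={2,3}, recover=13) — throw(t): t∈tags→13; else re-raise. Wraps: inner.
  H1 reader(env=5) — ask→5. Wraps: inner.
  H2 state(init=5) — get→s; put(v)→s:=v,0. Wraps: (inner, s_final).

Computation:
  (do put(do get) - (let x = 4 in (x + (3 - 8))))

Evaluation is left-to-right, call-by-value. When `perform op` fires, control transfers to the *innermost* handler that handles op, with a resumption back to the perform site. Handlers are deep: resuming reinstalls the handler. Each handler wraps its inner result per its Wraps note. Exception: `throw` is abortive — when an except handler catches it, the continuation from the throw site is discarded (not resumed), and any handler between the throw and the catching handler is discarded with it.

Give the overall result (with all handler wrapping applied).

Answer: (1, 5)

Working:
get @ H2 ⇒ 5
put(5) @ H2 ⇒ s:=5
H0 returns 1
H1 returns 1
H2 returns (1, 5)
= (1, 5)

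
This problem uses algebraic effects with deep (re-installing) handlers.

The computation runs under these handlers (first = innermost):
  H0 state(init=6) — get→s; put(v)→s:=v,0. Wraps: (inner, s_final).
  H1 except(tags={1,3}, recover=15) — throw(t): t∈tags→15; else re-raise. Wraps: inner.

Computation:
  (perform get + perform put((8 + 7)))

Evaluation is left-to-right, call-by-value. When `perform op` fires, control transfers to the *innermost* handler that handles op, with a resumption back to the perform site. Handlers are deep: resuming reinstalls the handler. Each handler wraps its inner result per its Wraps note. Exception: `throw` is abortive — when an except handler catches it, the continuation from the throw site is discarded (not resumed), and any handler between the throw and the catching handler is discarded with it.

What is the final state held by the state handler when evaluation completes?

Working:
get @ H0 ⇒ 6
put(15) @ H0 ⇒ s:=15
H0 returns (6, 15)
H1 returns (6, 15)
= (6, 15)

Answer: 15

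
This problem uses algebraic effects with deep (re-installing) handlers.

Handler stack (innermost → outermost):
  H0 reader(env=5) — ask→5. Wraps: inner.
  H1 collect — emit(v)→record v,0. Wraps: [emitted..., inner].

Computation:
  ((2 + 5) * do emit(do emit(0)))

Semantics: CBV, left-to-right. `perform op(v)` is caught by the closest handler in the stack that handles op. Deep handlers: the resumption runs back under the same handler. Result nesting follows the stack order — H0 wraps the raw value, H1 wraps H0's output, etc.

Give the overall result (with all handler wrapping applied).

Answer: [0, 0, 0]

Step-by-step:
emit(0) @ H1 ⇒ out+=0
emit(0) @ H1 ⇒ out+=0
H0 returns 0
H1 returns [0, 0, 0]
= [0, 0, 0]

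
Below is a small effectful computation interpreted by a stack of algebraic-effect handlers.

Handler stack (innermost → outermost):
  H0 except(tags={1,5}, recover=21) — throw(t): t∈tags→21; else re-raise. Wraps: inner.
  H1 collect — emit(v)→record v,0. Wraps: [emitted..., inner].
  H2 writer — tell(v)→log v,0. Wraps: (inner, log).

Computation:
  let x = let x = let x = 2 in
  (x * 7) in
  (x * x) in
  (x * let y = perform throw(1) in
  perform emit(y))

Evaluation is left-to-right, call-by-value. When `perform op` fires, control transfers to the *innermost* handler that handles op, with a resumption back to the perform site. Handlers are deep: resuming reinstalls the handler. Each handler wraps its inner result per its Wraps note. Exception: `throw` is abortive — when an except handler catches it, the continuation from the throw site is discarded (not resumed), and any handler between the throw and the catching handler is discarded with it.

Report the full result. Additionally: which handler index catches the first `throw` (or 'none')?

Step-by-step:
throw(1) @ H0 caught ⇒ 21
H1 returns [21]
H2 returns ([21], ())
= ([21], ())

Answer: ([21], ()) ; first throw caught by: H0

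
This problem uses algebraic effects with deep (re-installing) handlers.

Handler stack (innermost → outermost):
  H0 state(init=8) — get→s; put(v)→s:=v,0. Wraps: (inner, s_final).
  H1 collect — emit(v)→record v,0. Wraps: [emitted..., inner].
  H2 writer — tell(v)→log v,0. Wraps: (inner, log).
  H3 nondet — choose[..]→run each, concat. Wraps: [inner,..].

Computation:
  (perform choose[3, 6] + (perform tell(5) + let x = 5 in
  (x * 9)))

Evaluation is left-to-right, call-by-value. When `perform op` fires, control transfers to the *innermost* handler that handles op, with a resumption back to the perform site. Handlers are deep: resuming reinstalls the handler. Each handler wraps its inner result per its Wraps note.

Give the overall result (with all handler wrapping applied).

Answer: [([(48, 8)], (5)), ([(51, 8)], (5))]

Evaluation trace:
choose[3, 6] @ H3
  branch[0] choose=3:
    tell(5) @ H2 ⇒ log+=5
    H0 returns (48, 8)
    H1 returns [(48, 8)]
    H2 returns ([(48, 8)], (5))
    H3 returns [([(48, 8)], (5))]
  branch[1] choose=6:
    tell(5) @ H2 ⇒ log+=5
    H0 returns (51, 8)
    H1 returns [(51, 8)]
    H2 returns ([(51, 8)], (5))
    H3 returns [([(51, 8)], (5))]
= [([(48, 8)], (5)), ([(51, 8)], (5))]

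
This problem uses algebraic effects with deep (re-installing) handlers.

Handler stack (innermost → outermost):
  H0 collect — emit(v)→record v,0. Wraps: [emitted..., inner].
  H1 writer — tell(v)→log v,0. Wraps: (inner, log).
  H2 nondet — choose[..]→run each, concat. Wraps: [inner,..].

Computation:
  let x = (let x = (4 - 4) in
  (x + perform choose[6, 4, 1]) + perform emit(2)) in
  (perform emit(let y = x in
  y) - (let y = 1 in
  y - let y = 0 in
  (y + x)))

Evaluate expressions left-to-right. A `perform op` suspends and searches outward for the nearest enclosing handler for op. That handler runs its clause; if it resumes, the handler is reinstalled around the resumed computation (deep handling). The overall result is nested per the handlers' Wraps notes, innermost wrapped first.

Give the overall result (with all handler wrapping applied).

Answer: [([2, 6, 5], ()), ([2, 4, 3], ()), ([2, 1, 0], ())]

Step-by-step:
choose[6, 4, 1] @ H2
  branch[0] choose=6:
    emit(2) @ H0 ⇒ out+=2
    emit(6) @ H0 ⇒ out+=6
    H0 returns [2, 6, 5]
    H1 returns ([2, 6, 5], ())
    H2 returns [([2, 6, 5], ())]
  branch[1] choose=4:
    emit(2) @ H0 ⇒ out+=2
    emit(4) @ H0 ⇒ out+=4
    H0 returns [2, 4, 3]
    H1 returns ([2, 4, 3], ())
    H2 returns [([2, 4, 3], ())]
  branch[2] choose=1:
    emit(2) @ H0 ⇒ out+=2
    emit(1) @ H0 ⇒ out+=1
    H0 returns [2, 1, 0]
    H1 returns ([2, 1, 0], ())
    H2 returns [([2, 1, 0], ())]
= [([2, 6, 5], ()), ([2, 4, 3], ()), ([2, 1, 0], ())]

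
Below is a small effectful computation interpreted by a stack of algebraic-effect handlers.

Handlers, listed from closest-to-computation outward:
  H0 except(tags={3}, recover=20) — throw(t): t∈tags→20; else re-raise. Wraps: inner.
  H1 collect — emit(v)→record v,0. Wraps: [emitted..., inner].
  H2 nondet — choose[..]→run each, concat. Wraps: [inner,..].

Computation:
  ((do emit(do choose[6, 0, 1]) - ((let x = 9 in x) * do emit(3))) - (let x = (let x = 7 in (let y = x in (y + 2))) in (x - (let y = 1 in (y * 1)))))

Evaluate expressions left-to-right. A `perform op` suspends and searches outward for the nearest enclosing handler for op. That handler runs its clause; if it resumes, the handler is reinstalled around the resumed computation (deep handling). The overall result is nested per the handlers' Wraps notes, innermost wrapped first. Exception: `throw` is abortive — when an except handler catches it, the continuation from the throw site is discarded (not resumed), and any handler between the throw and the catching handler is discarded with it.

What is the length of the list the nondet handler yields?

Evaluation trace:
choose[6, 0, 1] @ H2
  branch[0] choose=6:
    emit(6) @ H1 ⇒ out+=6
    emit(3) @ H1 ⇒ out+=3
    H0 returns -8
    H1 returns [6, 3, -8]
    H2 returns [[6, 3, -8]]
  branch[1] choose=0:
    emit(0) @ H1 ⇒ out+=0
    emit(3) @ H1 ⇒ out+=3
    H0 returns -8
    H1 returns [0, 3, -8]
    H2 returns [[0, 3, -8]]
  branch[2] choose=1:
    emit(1) @ H1 ⇒ out+=1
    emit(3) @ H1 ⇒ out+=3
    H0 returns -8
    H1 returns [1, 3, -8]
    H2 returns [[1, 3, -8]]
= [[6, 3, -8], [0, 3, -8], [1, 3, -8]]

Answer: 3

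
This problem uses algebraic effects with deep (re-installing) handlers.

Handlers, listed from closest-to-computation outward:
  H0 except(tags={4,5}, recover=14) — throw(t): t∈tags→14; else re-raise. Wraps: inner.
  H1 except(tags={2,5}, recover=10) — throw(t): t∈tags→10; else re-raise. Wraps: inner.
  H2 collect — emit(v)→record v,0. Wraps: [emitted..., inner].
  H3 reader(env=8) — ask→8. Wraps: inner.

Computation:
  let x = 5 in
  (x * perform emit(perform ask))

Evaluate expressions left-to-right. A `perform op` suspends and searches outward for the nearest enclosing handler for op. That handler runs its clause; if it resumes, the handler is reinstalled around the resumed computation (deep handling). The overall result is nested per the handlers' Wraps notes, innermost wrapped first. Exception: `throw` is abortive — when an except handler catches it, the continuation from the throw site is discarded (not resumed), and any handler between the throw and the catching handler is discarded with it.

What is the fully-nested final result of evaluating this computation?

Step-by-step:
ask @ H3 ⇒ 8
emit(8) @ H2 ⇒ out+=8
H0 returns 0
H1 returns 0
H2 returns [8, 0]
H3 returns [8, 0]
= [8, 0]

Answer: [8, 0]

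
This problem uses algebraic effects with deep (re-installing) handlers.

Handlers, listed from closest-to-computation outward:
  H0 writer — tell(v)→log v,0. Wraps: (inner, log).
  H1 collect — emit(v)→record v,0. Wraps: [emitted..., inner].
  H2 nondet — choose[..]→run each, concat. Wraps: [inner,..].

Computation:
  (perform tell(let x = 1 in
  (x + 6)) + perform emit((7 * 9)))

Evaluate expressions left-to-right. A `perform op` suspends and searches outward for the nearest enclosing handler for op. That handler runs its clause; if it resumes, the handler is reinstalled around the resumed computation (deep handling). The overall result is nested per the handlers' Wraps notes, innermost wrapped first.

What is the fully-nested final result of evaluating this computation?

Evaluation trace:
tell(7) @ H0 ⇒ log+=7
emit(63) @ H1 ⇒ out+=63
H0 returns (0, (7))
H1 returns [63, (0, (7))]
H2 returns [[63, (0, (7))]]
= [[63, (0, (7))]]

Answer: [[63, (0, (7))]]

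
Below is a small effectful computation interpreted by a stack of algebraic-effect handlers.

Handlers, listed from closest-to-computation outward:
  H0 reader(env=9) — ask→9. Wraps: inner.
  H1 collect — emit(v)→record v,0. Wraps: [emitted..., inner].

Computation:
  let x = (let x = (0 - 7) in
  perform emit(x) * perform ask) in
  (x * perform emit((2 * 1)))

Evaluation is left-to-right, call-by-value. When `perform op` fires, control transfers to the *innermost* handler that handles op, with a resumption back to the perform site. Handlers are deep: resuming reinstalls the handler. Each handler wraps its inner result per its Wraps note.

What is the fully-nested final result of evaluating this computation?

Evaluation trace:
emit(-7) @ H1 ⇒ out+=-7
ask @ H0 ⇒ 9
emit(2) @ H1 ⇒ out+=2
H0 returns 0
H1 returns [-7, 2, 0]
= [-7, 2, 0]

Answer: [-7, 2, 0]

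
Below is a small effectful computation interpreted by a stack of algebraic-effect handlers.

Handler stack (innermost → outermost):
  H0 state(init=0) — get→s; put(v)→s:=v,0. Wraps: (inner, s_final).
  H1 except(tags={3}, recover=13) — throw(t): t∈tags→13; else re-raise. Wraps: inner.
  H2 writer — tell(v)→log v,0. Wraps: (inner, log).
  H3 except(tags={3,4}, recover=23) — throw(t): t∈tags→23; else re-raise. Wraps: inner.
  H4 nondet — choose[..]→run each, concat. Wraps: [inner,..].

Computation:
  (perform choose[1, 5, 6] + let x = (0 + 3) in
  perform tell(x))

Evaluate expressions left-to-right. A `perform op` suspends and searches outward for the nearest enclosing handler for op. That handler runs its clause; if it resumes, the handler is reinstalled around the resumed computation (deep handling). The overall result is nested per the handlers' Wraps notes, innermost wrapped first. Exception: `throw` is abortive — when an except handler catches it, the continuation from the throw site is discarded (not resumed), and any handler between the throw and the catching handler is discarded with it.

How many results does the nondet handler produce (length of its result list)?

Evaluation trace:
choose[1, 5, 6] @ H4
  branch[0] choose=1:
    tell(3) @ H2 ⇒ log+=3
    H0 returns (1, 0)
    H1 returns (1, 0)
    H2 returns ((1, 0), (3))
    H3 returns ((1, 0), (3))
    H4 returns [((1, 0), (3))]
  branch[1] choose=5:
    tell(3) @ H2 ⇒ log+=3
    H0 returns (5, 0)
    H1 returns (5, 0)
    H2 returns ((5, 0), (3))
    H3 returns ((5, 0), (3))
    H4 returns [((5, 0), (3))]
  branch[2] choose=6:
    tell(3) @ H2 ⇒ log+=3
    H0 returns (6, 0)
    H1 returns (6, 0)
    H2 returns ((6, 0), (3))
    H3 returns ((6, 0), (3))
    H4 returns [((6, 0), (3))]
= [((1, 0), (3)), ((5, 0), (3)), ((6, 0), (3))]

Answer: 3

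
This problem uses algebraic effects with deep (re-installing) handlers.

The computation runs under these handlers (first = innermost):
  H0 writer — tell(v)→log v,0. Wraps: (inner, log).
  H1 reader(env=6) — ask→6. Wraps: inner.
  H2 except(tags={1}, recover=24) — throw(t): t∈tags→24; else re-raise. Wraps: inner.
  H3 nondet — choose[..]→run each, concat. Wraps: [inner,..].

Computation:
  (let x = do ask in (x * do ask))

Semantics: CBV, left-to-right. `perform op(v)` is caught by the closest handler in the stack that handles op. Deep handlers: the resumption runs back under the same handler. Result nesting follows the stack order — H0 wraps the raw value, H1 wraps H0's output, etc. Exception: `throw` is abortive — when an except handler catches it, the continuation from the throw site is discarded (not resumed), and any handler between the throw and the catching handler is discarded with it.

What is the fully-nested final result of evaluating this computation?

Working:
ask @ H1 ⇒ 6
ask @ H1 ⇒ 6
H0 returns (36, ())
H1 returns (36, ())
H2 returns (36, ())
H3 returns [(36, ())]
= [(36, ())]

Answer: [(36, ())]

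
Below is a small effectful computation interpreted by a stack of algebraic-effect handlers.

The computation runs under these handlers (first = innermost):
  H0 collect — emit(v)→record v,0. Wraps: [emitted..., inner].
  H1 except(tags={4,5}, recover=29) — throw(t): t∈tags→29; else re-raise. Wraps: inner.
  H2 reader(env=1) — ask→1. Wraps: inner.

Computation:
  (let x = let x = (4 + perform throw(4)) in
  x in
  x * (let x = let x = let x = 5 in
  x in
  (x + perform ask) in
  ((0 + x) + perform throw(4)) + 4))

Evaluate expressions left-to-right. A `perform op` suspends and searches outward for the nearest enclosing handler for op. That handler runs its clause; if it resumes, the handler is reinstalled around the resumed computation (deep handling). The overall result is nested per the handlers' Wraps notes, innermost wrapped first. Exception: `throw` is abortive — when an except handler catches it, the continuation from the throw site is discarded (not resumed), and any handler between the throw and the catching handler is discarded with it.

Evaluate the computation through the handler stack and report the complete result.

Answer: 29

Working:
throw(4) @ H1 caught ⇒ 29
H2 returns 29
= 29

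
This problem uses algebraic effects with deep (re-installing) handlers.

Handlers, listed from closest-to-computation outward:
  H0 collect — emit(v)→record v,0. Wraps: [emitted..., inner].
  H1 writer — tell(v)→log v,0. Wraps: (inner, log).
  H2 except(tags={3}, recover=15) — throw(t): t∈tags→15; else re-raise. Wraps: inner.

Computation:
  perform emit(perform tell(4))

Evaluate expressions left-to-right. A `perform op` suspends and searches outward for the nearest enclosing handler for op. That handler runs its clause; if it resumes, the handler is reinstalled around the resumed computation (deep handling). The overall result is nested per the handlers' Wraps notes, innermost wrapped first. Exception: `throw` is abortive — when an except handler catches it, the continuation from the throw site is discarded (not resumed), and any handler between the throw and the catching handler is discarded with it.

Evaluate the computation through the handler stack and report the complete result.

Working:
tell(4) @ H1 ⇒ log+=4
emit(0) @ H0 ⇒ out+=0
H0 returns [0, 0]
H1 returns ([0, 0], (4))
H2 returns ([0, 0], (4))
= ([0, 0], (4))

Answer: ([0, 0], (4))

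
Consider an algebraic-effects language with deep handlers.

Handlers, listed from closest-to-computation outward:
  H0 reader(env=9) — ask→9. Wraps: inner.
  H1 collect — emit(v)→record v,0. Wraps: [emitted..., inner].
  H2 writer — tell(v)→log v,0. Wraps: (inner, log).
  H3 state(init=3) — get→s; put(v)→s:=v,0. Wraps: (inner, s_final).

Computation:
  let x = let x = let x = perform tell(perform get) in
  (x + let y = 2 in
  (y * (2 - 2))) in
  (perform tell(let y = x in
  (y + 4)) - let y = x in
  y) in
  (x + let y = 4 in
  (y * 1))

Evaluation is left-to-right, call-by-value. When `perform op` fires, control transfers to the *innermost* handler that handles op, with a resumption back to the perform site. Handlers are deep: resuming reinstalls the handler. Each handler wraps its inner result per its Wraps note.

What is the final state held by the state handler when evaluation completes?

Answer: 3

Step-by-step:
get @ H3 ⇒ 3
tell(3) @ H2 ⇒ log+=3
tell(4) @ H2 ⇒ log+=4
H0 returns 4
H1 returns [4]
H2 returns ([4], (3, 4))
H3 returns (([4], (3, 4)), 3)
= (([4], (3, 4)), 3)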